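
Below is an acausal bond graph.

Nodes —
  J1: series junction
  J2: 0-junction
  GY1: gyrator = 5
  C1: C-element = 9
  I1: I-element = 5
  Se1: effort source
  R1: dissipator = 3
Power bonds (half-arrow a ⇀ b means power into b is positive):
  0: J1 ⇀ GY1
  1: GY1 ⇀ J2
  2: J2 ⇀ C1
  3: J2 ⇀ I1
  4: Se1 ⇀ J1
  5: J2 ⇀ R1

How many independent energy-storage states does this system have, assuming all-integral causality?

β4 stroke at J1  (source Se1 imposes e)
β0 stroke at GY1  (J1 needs exactly one f-in)
β1 stroke at GY1  (GY GY1: same side as bond 0)
β2 stroke at J2  (C1 integral (e out))
β3 stroke at I1  (common-e at J2 fixed by 2)
β5 stroke at R1  (common-e at J2 fixed by 2)

2  (C1, I1 all integral)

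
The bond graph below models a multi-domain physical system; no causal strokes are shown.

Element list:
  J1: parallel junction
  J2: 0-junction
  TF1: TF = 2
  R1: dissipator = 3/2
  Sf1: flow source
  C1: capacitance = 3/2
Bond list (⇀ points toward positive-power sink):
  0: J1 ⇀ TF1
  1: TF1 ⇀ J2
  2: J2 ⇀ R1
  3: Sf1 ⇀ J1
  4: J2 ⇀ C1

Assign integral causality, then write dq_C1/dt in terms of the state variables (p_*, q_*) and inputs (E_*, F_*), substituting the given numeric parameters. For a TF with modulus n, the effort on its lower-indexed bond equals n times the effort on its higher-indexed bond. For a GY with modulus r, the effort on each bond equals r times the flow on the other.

dq_C1/dt = 2*F_Sf1 - 4*q_C1/9

β3 stroke at Sf1  (Sf1 fixes flow; stroke at Sf1)
β0 stroke at J1  (J1 needs exactly one e-in)
β1 stroke at TF1  (through TF1, causality passes straight; one stroke at TF1)
β4 stroke at J2  (C1: C, integral causality)
β2 stroke at R1  (J2 effort already set via bond 4)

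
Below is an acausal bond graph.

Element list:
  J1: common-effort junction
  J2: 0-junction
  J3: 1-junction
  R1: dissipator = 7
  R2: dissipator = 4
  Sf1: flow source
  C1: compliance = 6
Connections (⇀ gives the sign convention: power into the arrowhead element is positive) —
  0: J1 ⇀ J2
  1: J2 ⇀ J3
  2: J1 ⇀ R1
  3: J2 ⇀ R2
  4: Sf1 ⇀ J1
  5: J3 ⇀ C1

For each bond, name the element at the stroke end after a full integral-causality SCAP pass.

#4 stroke→Sf1  (source Sf1 imposes f)
#5 stroke→J3  (C1 outputs effort q/C1)
#1 stroke→J2  (only one flow-in slot at J3)
#0 stroke→J1  (J2: bond 1 brought effort, rest push out)
#3 stroke→R2  (J2: bond 1 brought effort, rest push out)
#2 stroke→R1  (0-jn J1 has e-setter on 0)

#0 stroke at J1
#1 stroke at J2
#2 stroke at R1
#3 stroke at R2
#4 stroke at Sf1
#5 stroke at J3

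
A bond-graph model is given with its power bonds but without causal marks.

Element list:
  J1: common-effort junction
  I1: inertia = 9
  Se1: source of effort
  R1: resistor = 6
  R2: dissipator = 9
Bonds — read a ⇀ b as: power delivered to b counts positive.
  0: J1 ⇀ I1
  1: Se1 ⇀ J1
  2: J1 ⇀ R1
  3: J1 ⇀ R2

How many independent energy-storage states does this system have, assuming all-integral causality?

β1 |J1  (source Se1 imposes e)
β0 |I1  (common-e at J1 fixed by 1)
β2 |R1  (common-e at J1 fixed by 1)
β3 |R2  (0-jn J1 has e-setter on 1)

1  (I1 all integral)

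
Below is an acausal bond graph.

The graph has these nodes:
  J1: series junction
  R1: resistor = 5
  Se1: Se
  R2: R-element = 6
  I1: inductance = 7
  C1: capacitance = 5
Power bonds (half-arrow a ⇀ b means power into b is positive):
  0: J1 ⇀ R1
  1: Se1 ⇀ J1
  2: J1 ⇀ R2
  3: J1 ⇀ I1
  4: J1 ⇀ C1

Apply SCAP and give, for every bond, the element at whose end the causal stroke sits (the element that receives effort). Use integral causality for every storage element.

bond 1 |J1  (Se1: effort source, stroke at far end)
bond 3 |I1  (prefer integral on I1)
bond 0 |J1  (common-f at J1 fixed by 3)
bond 2 |J1  (common-f at J1 fixed by 3)
bond 4 |J1  (J1 flow already set via bond 3)

bond 0 |J1
bond 1 |J1
bond 2 |J1
bond 3 |I1
bond 4 |J1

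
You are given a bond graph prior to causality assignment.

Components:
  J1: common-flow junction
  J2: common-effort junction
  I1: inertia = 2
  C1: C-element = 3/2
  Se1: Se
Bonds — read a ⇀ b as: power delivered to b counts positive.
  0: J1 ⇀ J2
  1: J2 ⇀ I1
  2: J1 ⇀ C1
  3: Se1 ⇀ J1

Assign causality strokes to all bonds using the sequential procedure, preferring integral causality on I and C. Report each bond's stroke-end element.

bond 3 →J1  (Se1: effort source, stroke at far end)
bond 1 →I1  (I1 outputs flow p/I1)
bond 0 →J2  (J2 needs exactly one e-in)
bond 2 →J1  (common-f at J1 fixed by 0)

#0 stroke at J2
#1 stroke at I1
#2 stroke at J1
#3 stroke at J1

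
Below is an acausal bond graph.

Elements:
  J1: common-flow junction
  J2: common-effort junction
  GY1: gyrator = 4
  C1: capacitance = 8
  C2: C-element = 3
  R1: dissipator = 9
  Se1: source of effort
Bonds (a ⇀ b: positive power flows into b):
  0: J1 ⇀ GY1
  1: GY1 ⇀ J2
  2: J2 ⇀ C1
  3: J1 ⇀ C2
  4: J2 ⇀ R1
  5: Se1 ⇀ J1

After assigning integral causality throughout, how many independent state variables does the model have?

β5 |J1  (Se1 (Se) sets effort on bond)
β2 |J2  (prefer integral on C1)
β1 |GY1  (J2 effort already set via bond 2)
β4 |R1  (J2: bond 2 brought effort, rest push out)
β0 |GY1  (GY GY1: same side as bond 1)
β3 |J1  (common-f at J1 fixed by 0)

2  (C1, C2 all integral)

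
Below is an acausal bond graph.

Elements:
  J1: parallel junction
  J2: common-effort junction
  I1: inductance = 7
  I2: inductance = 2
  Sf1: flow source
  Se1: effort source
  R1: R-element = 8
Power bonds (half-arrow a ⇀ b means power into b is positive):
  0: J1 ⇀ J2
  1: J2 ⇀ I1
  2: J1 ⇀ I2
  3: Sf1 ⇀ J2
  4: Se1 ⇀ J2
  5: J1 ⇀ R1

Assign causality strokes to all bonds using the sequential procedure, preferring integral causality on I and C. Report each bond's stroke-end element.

β0 stroke→J1
β1 stroke→I1
β2 stroke→I2
β3 stroke→Sf1
β4 stroke→J2
β5 stroke→R1

#3 |Sf1  (Sf1 fixes flow; stroke at Sf1)
#4 |J2  (Se1 fixes effort; stroke away)
#0 |J1  (J2 effort already set via bond 4)
#1 |I1  (common-e at J2 fixed by 4)
#2 |I2  (0-jn J1 has e-setter on 0)
#5 |R1  (J1 effort already set via bond 0)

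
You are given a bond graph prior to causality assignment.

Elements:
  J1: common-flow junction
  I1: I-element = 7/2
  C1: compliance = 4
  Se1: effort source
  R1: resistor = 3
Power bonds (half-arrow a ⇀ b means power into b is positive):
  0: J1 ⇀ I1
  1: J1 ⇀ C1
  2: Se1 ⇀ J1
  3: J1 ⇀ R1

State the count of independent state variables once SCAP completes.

2  (C1, I1 all integral)

β2 →J1  (source Se1 imposes e)
β0 →I1  (prefer integral on I1)
β1 →J1  (common-f at J1 fixed by 0)
β3 →J1  (1-jn J1 has f-setter on 0)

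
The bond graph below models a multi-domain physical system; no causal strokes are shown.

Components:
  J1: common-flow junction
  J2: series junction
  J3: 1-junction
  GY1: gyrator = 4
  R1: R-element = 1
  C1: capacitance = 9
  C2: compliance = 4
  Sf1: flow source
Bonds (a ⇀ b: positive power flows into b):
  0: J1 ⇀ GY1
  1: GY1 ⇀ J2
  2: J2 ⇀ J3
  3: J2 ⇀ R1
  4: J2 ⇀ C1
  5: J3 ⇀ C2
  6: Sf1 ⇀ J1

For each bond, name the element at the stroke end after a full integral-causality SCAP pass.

β6 →Sf1  (source Sf1 imposes f)
β0 →J1  (common-f at J1 fixed by 6)
β1 →J2  (GY GY1: same side as bond 0)
β4 →J2  (prefer integral on C1)
β5 →J3  (C2 integral (e out))
β2 →J2  (closing 1-jn rule on J3)
β3 →R1  (J2: last free bond brings flow in)

#0 stroke→J1
#1 stroke→J2
#2 stroke→J2
#3 stroke→R1
#4 stroke→J2
#5 stroke→J3
#6 stroke→Sf1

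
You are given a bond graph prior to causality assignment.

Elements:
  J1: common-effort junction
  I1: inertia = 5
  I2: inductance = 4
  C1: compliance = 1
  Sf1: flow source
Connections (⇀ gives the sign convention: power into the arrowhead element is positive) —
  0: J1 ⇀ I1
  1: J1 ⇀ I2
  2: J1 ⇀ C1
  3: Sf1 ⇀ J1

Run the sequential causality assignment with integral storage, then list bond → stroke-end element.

β0 →I1
β1 →I2
β2 →J1
β3 →Sf1

b3 |Sf1  (Sf1: flow source, stroke at near end)
b0 |I1  (prefer integral on I1)
b1 |I2  (prefer integral on I2)
b2 |J1  (J1 needs exactly one e-in)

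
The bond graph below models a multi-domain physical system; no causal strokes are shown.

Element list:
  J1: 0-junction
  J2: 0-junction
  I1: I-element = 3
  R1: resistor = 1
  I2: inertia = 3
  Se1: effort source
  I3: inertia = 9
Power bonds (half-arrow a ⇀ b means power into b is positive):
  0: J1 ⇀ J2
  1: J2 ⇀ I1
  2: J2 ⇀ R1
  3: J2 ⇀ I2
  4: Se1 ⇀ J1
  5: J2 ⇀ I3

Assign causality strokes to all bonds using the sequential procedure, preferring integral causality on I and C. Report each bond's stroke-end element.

#4 →J1  (source Se1 imposes e)
#0 →J2  (J1 effort already set via bond 4)
#1 →I1  (0-jn J2 has e-setter on 0)
#2 →R1  (J2 effort already set via bond 0)
#3 →I2  (J2: bond 0 brought effort, rest push out)
#5 →I3  (common-e at J2 fixed by 0)

bond 0 |J2
bond 1 |I1
bond 2 |R1
bond 3 |I2
bond 4 |J1
bond 5 |I3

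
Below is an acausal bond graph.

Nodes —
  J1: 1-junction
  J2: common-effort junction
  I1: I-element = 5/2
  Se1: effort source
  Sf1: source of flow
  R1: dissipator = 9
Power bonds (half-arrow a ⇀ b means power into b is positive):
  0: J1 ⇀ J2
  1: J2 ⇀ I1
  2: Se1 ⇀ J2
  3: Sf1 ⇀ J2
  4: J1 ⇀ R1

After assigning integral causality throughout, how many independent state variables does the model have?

bond 2 →J2  (Se1: effort source, stroke at far end)
bond 3 →Sf1  (Sf1 (Sf) sets flow on bond)
bond 0 →J1  (common-e at J2 fixed by 2)
bond 1 →I1  (J2: bond 2 brought effort, rest push out)
bond 4 →R1  (J1 needs exactly one f-in)

1  (I1 all integral)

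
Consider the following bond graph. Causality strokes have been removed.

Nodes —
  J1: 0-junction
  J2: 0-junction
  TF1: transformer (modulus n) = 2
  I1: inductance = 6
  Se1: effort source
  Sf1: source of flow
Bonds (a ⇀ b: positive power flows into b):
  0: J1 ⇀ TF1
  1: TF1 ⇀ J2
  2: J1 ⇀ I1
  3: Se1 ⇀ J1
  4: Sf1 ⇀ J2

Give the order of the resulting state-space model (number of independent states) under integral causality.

β3 stroke at J1  (Se1 (Se) sets effort on bond)
β4 stroke at Sf1  (source Sf1 imposes f)
β0 stroke at TF1  (J1: bond 3 brought effort, rest push out)
β2 stroke at I1  (J1: bond 3 brought effort, rest push out)
β1 stroke at J2  (closing 0-jn rule on J2)

1  (I1 all integral)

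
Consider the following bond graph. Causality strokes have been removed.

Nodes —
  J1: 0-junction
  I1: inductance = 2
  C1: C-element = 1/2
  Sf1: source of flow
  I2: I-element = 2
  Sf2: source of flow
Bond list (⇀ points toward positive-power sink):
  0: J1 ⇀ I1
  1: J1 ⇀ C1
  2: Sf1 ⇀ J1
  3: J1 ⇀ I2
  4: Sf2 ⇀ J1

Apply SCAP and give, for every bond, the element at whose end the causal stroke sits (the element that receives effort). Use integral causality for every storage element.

β0 stroke→I1
β1 stroke→J1
β2 stroke→Sf1
β3 stroke→I2
β4 stroke→Sf2

b2 |Sf1  (Sf1 (Sf) sets flow on bond)
b4 |Sf2  (Sf2 fixes flow; stroke at Sf2)
b0 |I1  (I1 outputs flow p/I1)
b1 |J1  (C1: C, integral causality)
b3 |I2  (0-jn J1 has e-setter on 1)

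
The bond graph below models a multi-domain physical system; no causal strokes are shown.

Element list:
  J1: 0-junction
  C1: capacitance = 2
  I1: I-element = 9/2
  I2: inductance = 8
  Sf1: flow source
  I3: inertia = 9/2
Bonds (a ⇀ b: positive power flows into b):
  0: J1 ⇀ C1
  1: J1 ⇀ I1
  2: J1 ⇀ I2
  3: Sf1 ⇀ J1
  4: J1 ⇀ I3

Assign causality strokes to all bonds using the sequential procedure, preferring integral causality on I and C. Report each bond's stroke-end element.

#3 |Sf1  (Sf1: flow source, stroke at near end)
#0 |J1  (C1 integral (e out))
#1 |I1  (common-e at J1 fixed by 0)
#2 |I2  (J1: bond 0 brought effort, rest push out)
#4 |I3  (J1 effort already set via bond 0)

#0 stroke→J1
#1 stroke→I1
#2 stroke→I2
#3 stroke→Sf1
#4 stroke→I3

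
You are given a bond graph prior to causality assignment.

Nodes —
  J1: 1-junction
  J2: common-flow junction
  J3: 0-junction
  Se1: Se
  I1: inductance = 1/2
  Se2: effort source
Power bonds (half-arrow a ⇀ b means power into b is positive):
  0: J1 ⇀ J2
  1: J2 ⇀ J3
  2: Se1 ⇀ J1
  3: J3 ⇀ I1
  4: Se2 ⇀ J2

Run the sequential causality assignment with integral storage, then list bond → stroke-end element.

b2 →J1  (Se1 (Se) sets effort on bond)
b4 →J2  (source Se2 imposes e)
b0 →J2  (only one flow-in slot at J1)
b1 →J3  (closing 1-jn rule on J2)
b3 →I1  (common-e at J3 fixed by 1)

b0 stroke at J2
b1 stroke at J3
b2 stroke at J1
b3 stroke at I1
b4 stroke at J2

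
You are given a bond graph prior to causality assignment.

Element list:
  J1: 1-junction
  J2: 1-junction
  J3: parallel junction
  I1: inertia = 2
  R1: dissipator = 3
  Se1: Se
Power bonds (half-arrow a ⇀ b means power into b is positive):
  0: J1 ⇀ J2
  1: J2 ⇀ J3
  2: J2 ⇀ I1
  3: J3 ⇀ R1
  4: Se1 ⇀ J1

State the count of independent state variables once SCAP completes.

1  (I1 all integral)

#4 stroke→J1  (Se1 fixes effort; stroke away)
#0 stroke→J2  (J1 needs exactly one f-in)
#2 stroke→I1  (prefer integral on I1)
#1 stroke→J2  (J2: bond 2 brought flow, rest push out)
#3 stroke→J3  (only one effort-in slot at J3)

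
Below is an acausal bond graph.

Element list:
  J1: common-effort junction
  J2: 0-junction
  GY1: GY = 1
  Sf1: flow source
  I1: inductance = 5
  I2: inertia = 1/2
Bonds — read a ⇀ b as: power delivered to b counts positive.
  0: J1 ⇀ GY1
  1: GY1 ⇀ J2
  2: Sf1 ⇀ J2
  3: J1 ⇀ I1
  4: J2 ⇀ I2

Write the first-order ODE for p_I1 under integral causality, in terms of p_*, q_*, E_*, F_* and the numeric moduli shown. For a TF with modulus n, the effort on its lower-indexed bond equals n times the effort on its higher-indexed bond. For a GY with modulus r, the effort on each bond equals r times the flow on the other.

β2 stroke→Sf1  (source Sf1 imposes f)
β3 stroke→I1  (I1 integral (f out))
β0 stroke→J1  (closing 0-jn rule on J1)
β1 stroke→J2  (through GY1, causality inverts; strokes same side of GY1)
β4 stroke→I2  (0-jn J2 has e-setter on 1)

dp_I1/dt = -F_Sf1 + 2*p_I2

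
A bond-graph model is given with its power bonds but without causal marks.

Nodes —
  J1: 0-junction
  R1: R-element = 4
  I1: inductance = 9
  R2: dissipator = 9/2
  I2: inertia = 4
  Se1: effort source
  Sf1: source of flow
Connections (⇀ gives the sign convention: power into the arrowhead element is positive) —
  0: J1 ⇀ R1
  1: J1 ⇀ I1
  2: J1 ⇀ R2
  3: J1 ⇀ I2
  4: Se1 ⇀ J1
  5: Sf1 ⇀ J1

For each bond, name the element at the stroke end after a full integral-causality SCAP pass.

b4 stroke→J1  (Se1 (Se) sets effort on bond)
b5 stroke→Sf1  (Sf1: flow source, stroke at near end)
b0 stroke→R1  (J1: bond 4 brought effort, rest push out)
b1 stroke→I1  (common-e at J1 fixed by 4)
b2 stroke→R2  (0-jn J1 has e-setter on 4)
b3 stroke→I2  (J1 effort already set via bond 4)

β0 stroke→R1
β1 stroke→I1
β2 stroke→R2
β3 stroke→I2
β4 stroke→J1
β5 stroke→Sf1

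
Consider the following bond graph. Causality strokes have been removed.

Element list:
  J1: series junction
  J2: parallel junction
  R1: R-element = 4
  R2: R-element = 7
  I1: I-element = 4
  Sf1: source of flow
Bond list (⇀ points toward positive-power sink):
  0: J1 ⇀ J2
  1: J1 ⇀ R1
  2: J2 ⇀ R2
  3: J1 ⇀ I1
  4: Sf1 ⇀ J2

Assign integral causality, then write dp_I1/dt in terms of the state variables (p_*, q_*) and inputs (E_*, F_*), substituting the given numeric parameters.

dp_I1/dt = -7*F_Sf1 - 11*p_I1/4

b4 stroke→Sf1  (Sf1 fixes flow; stroke at Sf1)
b3 stroke→I1  (prefer integral on I1)
b0 stroke→J1  (J1 flow already set via bond 3)
b1 stroke→J1  (common-f at J1 fixed by 3)
b2 stroke→J2  (J2: last free bond brings effort in)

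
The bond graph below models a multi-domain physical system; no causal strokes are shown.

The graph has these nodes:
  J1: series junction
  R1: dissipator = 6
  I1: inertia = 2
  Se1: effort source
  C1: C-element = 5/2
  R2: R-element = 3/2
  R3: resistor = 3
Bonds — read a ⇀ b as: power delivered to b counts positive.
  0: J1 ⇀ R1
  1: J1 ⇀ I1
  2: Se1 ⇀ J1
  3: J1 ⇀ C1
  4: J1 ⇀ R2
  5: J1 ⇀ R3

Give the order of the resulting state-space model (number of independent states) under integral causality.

b2 |J1  (Se1 fixes effort; stroke away)
b1 |I1  (I1: I, integral causality)
b0 |J1  (J1: bond 1 brought flow, rest push out)
b3 |J1  (common-f at J1 fixed by 1)
b4 |J1  (J1: bond 1 brought flow, rest push out)
b5 |J1  (J1: bond 1 brought flow, rest push out)

2  (C1, I1 all integral)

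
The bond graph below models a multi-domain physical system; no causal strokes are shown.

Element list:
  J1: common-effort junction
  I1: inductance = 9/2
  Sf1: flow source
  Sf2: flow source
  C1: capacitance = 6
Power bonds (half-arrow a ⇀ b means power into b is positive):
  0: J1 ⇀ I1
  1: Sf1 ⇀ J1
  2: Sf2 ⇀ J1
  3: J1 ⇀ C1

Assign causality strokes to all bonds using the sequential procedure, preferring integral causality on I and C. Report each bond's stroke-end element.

b1 |Sf1  (Sf1 (Sf) sets flow on bond)
b2 |Sf2  (source Sf2 imposes f)
b0 |I1  (I1 integral (f out))
b3 |J1  (J1: last free bond brings effort in)

b0 |I1
b1 |Sf1
b2 |Sf2
b3 |J1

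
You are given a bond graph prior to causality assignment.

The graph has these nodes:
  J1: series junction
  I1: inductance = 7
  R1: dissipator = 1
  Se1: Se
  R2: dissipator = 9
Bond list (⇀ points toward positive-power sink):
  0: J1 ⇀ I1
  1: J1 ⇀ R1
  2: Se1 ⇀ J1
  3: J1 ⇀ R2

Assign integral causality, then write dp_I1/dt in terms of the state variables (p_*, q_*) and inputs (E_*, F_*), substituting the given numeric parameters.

#2 →J1  (Se1 fixes effort; stroke away)
#0 →I1  (prefer integral on I1)
#1 →J1  (common-f at J1 fixed by 0)
#3 →J1  (J1: bond 0 brought flow, rest push out)

dp_I1/dt = E_Se1 - 10*p_I1/7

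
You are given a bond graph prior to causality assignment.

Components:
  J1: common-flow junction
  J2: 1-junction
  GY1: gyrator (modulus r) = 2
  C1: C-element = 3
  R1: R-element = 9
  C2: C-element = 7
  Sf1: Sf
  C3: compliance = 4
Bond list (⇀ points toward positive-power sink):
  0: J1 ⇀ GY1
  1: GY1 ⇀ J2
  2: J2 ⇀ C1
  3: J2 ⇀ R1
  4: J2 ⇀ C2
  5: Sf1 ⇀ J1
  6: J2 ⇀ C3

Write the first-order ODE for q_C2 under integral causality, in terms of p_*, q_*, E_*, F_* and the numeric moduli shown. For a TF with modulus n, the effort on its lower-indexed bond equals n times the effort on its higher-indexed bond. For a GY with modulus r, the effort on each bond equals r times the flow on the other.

dq_C2/dt = 2*F_Sf1/9 - q_C1/27 - q_C2/63 - q_C3/36

bond 5 |Sf1  (Sf1: flow source, stroke at near end)
bond 0 |J1  (J1 flow already set via bond 5)
bond 1 |J2  (GY1 both-in/both-out from 0)
bond 2 |J2  (C1 outputs effort q/C1)
bond 4 |J2  (C2 outputs effort q/C2)
bond 6 |J2  (C3 integral (e out))
bond 3 |R1  (J2: last free bond brings flow in)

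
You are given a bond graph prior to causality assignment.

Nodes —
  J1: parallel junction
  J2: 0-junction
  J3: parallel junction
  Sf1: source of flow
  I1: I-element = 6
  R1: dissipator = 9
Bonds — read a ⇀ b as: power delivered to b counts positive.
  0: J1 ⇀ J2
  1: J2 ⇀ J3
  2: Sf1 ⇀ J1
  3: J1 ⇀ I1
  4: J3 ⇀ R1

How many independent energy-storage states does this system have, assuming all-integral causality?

1  (I1 all integral)

β2 |Sf1  (source Sf1 imposes f)
β3 |I1  (prefer integral on I1)
β0 |J1  (J1 needs exactly one e-in)
β1 |J2  (closing 0-jn rule on J2)
β4 |J3  (only one effort-in slot at J3)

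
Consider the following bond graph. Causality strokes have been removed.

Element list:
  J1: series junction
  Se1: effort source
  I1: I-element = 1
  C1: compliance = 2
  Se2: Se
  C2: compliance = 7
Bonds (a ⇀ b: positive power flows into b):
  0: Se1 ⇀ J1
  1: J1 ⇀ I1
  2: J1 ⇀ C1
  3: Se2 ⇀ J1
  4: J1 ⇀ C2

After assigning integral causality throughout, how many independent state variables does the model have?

3  (C1, C2, I1 all integral)

#0 stroke at J1  (Se1 fixes effort; stroke away)
#3 stroke at J1  (Se2 fixes effort; stroke away)
#1 stroke at I1  (I1 outputs flow p/I1)
#2 stroke at J1  (common-f at J1 fixed by 1)
#4 stroke at J1  (J1: bond 1 brought flow, rest push out)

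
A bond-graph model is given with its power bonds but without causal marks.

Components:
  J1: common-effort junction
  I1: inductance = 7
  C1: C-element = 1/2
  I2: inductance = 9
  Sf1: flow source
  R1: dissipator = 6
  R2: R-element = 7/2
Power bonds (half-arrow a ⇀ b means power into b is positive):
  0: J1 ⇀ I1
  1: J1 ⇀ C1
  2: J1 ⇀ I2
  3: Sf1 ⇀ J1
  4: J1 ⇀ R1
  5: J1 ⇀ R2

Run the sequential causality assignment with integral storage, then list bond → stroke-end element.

b3 stroke→Sf1  (Sf1 fixes flow; stroke at Sf1)
b0 stroke→I1  (I1: I, integral causality)
b1 stroke→J1  (C1 outputs effort q/C1)
b2 stroke→I2  (0-jn J1 has e-setter on 1)
b4 stroke→R1  (common-e at J1 fixed by 1)
b5 stroke→R2  (J1: bond 1 brought effort, rest push out)

#0 stroke at I1
#1 stroke at J1
#2 stroke at I2
#3 stroke at Sf1
#4 stroke at R1
#5 stroke at R2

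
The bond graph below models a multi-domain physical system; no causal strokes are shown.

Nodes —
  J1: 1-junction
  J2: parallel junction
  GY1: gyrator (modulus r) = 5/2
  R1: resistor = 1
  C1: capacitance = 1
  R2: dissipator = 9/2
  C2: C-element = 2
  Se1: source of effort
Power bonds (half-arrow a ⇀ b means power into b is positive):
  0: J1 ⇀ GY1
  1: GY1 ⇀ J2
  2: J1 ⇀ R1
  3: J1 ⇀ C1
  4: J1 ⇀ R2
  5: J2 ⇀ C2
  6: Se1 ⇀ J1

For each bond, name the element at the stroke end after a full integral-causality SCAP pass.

#6 →J1  (source Se1 imposes e)
#3 →J1  (C1 outputs effort q/C1)
#5 →J2  (C2: C, integral causality)
#1 →GY1  (J2 effort already set via bond 5)
#0 →GY1  (GY1 both-in/both-out from 1)
#2 →J1  (J1 flow already set via bond 0)
#4 →J1  (1-jn J1 has f-setter on 0)

b0 →GY1
b1 →GY1
b2 →J1
b3 →J1
b4 →J1
b5 →J2
b6 →J1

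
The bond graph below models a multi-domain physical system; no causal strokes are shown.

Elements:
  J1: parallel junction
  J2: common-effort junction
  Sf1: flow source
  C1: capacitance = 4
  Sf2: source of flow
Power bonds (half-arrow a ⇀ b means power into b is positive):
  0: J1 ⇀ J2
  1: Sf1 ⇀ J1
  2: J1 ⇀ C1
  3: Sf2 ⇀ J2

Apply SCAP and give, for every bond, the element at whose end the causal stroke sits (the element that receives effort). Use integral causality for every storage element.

bond 0 stroke→J2
bond 1 stroke→Sf1
bond 2 stroke→J1
bond 3 stroke→Sf2

bond 1 |Sf1  (source Sf1 imposes f)
bond 3 |Sf2  (Sf2 (Sf) sets flow on bond)
bond 0 |J2  (J2 needs exactly one e-in)
bond 2 |J1  (J1: last free bond brings effort in)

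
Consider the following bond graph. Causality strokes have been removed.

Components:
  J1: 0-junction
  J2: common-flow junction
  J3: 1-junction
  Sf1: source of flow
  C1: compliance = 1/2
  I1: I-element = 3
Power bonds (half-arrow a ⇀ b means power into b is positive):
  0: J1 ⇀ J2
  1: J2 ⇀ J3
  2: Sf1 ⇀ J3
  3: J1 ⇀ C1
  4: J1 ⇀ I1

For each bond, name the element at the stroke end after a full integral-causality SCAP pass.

#0 |J2
#1 |J3
#2 |Sf1
#3 |J1
#4 |I1

bond 2 |Sf1  (source Sf1 imposes f)
bond 1 |J3  (J3: bond 2 brought flow, rest push out)
bond 0 |J2  (common-f at J2 fixed by 1)
bond 3 |J1  (C1 outputs effort q/C1)
bond 4 |I1  (common-e at J1 fixed by 3)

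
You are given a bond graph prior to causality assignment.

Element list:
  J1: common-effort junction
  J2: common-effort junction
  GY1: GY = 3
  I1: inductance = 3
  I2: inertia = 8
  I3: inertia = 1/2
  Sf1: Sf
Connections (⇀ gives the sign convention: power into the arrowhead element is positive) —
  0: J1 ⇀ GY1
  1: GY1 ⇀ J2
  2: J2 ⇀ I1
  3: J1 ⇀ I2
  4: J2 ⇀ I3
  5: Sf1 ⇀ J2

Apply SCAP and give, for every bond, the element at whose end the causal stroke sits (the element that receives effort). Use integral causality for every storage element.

β5 →Sf1  (Sf1 fixes flow; stroke at Sf1)
β2 →I1  (I1: I, integral causality)
β3 →I2  (prefer integral on I2)
β0 →J1  (J1 needs exactly one e-in)
β1 →J2  (GY GY1: same side as bond 0)
β4 →I3  (common-e at J2 fixed by 1)

bond 0 stroke at J1
bond 1 stroke at J2
bond 2 stroke at I1
bond 3 stroke at I2
bond 4 stroke at I3
bond 5 stroke at Sf1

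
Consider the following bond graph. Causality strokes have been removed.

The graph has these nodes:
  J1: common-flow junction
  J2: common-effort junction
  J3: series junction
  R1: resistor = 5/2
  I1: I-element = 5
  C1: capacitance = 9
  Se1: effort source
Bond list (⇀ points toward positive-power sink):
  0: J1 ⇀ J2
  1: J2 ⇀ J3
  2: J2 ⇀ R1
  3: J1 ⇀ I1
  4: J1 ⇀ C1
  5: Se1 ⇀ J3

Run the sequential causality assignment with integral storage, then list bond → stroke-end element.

β5 stroke→J3  (source Se1 imposes e)
β1 stroke→J2  (J3 needs exactly one f-in)
β0 stroke→J1  (J2 effort already set via bond 1)
β2 stroke→R1  (common-e at J2 fixed by 1)
β3 stroke→I1  (I1: I, integral causality)
β4 stroke→J1  (J1 flow already set via bond 3)

β0 stroke→J1
β1 stroke→J2
β2 stroke→R1
β3 stroke→I1
β4 stroke→J1
β5 stroke→J3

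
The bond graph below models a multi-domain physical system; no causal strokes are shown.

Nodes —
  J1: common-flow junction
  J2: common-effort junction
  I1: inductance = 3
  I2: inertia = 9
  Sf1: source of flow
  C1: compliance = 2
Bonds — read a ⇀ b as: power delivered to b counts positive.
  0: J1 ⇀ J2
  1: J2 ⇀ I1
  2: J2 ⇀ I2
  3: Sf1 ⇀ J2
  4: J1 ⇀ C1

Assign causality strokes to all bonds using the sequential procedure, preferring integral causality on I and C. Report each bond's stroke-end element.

b3 →Sf1  (Sf1: flow source, stroke at near end)
b1 →I1  (prefer integral on I1)
b2 →I2  (I2 integral (f out))
b0 →J2  (closing 0-jn rule on J2)
b4 →J1  (J1: bond 0 brought flow, rest push out)

b0 stroke at J2
b1 stroke at I1
b2 stroke at I2
b3 stroke at Sf1
b4 stroke at J1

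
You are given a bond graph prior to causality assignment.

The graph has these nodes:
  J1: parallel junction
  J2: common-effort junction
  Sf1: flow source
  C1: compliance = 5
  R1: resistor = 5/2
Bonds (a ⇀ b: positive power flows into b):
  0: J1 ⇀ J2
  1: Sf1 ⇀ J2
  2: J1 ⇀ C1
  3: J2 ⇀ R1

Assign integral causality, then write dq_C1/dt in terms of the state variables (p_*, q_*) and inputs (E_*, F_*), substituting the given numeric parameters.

β1 stroke at Sf1  (source Sf1 imposes f)
β2 stroke at J1  (C1 outputs effort q/C1)
β0 stroke at J2  (J1 effort already set via bond 2)
β3 stroke at R1  (J2: bond 0 brought effort, rest push out)

dq_C1/dt = F_Sf1 - 2*q_C1/25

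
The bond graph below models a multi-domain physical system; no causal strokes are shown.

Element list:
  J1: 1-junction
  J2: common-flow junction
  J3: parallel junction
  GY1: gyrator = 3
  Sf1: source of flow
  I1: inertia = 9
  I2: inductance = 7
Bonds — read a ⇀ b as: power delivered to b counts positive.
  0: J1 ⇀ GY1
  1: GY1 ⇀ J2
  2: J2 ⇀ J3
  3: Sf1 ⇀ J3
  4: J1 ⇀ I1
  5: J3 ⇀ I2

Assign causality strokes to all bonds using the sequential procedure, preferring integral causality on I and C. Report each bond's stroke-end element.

bond 3 stroke at Sf1  (Sf1 (Sf) sets flow on bond)
bond 4 stroke at I1  (I1 integral (f out))
bond 0 stroke at J1  (1-jn J1 has f-setter on 4)
bond 1 stroke at J2  (GY GY1: same side as bond 0)
bond 2 stroke at J3  (closing 1-jn rule on J2)
bond 5 stroke at I2  (0-jn J3 has e-setter on 2)

β0 stroke→J1
β1 stroke→J2
β2 stroke→J3
β3 stroke→Sf1
β4 stroke→I1
β5 stroke→I2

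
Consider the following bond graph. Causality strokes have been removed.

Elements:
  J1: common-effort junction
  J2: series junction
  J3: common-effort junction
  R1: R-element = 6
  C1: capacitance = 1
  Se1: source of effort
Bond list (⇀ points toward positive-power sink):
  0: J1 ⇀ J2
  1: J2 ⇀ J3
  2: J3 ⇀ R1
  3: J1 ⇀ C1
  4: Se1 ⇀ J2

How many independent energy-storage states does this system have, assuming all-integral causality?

1  (C1 all integral)

bond 4 |J2  (Se1 (Se) sets effort on bond)
bond 3 |J1  (C1: C, integral causality)
bond 0 |J2  (J1: bond 3 brought effort, rest push out)
bond 1 |J3  (J2 needs exactly one f-in)
bond 2 |R1  (common-e at J3 fixed by 1)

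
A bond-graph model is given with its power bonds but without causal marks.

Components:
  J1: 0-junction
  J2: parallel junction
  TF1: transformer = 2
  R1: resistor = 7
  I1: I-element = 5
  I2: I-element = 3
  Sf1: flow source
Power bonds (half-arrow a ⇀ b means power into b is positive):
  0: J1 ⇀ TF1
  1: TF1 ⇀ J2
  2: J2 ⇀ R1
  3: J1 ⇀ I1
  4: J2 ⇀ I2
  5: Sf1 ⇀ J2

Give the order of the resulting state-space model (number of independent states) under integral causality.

bond 5 |Sf1  (Sf1: flow source, stroke at near end)
bond 3 |I1  (I1 integral (f out))
bond 0 |J1  (closing 0-jn rule on J1)
bond 1 |TF1  (TF1: transformer flips bond 0)
bond 4 |I2  (I2: I, integral causality)
bond 2 |J2  (only one effort-in slot at J2)

2  (I1, I2 all integral)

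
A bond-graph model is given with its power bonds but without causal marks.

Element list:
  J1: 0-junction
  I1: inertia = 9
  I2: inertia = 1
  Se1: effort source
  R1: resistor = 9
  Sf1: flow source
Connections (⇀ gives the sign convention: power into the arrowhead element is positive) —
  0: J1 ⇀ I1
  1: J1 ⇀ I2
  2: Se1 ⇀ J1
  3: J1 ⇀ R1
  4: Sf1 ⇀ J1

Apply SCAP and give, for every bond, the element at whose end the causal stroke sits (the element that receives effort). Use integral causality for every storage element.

β2 stroke→J1  (Se1 (Se) sets effort on bond)
β4 stroke→Sf1  (Sf1 fixes flow; stroke at Sf1)
β0 stroke→I1  (common-e at J1 fixed by 2)
β1 stroke→I2  (common-e at J1 fixed by 2)
β3 stroke→R1  (J1 effort already set via bond 2)

bond 0 →I1
bond 1 →I2
bond 2 →J1
bond 3 →R1
bond 4 →Sf1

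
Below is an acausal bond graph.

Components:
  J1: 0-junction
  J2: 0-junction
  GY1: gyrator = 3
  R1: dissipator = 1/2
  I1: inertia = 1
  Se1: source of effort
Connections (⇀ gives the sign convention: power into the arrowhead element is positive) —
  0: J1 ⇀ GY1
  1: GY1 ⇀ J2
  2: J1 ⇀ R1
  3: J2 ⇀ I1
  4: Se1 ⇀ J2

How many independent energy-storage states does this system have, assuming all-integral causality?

#4 stroke at J2  (source Se1 imposes e)
#1 stroke at GY1  (J2: bond 4 brought effort, rest push out)
#3 stroke at I1  (0-jn J2 has e-setter on 4)
#0 stroke at GY1  (GY1: gyrator matches bond 1)
#2 stroke at J1  (J1: last free bond brings effort in)

1  (I1 all integral)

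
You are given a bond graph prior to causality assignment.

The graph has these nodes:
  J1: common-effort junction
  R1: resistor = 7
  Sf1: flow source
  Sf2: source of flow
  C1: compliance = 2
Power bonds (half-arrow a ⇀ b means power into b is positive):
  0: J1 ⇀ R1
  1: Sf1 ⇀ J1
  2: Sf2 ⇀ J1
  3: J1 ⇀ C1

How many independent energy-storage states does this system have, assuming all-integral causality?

1  (C1 all integral)

#1 stroke at Sf1  (source Sf1 imposes f)
#2 stroke at Sf2  (Sf2: flow source, stroke at near end)
#3 stroke at J1  (C1 integral (e out))
#0 stroke at R1  (J1 effort already set via bond 3)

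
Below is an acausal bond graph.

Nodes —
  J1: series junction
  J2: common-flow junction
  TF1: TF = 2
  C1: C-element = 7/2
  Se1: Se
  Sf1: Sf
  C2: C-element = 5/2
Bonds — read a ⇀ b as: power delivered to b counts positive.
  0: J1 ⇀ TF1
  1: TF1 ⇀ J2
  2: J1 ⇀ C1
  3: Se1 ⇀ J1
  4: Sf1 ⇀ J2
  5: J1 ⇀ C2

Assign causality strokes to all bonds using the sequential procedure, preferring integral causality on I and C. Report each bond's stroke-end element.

bond 0 |TF1
bond 1 |J2
bond 2 |J1
bond 3 |J1
bond 4 |Sf1
bond 5 |J1

bond 3 stroke→J1  (source Se1 imposes e)
bond 4 stroke→Sf1  (Sf1 fixes flow; stroke at Sf1)
bond 1 stroke→J2  (common-f at J2 fixed by 4)
bond 0 stroke→TF1  (through TF1, causality passes straight; one stroke at TF1)
bond 2 stroke→J1  (J1: bond 0 brought flow, rest push out)
bond 5 stroke→J1  (J1: bond 0 brought flow, rest push out)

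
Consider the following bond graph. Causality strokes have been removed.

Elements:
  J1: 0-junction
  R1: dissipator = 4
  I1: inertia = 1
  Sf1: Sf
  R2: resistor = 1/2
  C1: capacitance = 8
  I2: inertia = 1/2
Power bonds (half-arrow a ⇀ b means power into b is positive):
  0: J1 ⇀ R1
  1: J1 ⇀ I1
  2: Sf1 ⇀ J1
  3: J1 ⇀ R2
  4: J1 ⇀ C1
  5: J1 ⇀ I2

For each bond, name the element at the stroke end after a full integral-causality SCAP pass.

bond 2 →Sf1  (Sf1: flow source, stroke at near end)
bond 1 →I1  (I1 integral (f out))
bond 4 →J1  (C1: C, integral causality)
bond 0 →R1  (J1: bond 4 brought effort, rest push out)
bond 3 →R2  (0-jn J1 has e-setter on 4)
bond 5 →I2  (0-jn J1 has e-setter on 4)

bond 0 stroke→R1
bond 1 stroke→I1
bond 2 stroke→Sf1
bond 3 stroke→R2
bond 4 stroke→J1
bond 5 stroke→I2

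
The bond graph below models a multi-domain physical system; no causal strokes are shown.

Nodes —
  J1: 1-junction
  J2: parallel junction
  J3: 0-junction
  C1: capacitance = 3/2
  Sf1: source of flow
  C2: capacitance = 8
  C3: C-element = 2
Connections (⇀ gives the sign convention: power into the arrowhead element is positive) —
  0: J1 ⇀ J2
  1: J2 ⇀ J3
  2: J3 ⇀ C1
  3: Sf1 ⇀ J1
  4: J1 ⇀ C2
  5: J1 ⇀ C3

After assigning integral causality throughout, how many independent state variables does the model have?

3  (C1, C2, C3 all integral)

#3 stroke→Sf1  (source Sf1 imposes f)
#0 stroke→J1  (J1: bond 3 brought flow, rest push out)
#4 stroke→J1  (common-f at J1 fixed by 3)
#5 stroke→J1  (1-jn J1 has f-setter on 3)
#1 stroke→J2  (only one effort-in slot at J2)
#2 stroke→J3  (J3 needs exactly one e-in)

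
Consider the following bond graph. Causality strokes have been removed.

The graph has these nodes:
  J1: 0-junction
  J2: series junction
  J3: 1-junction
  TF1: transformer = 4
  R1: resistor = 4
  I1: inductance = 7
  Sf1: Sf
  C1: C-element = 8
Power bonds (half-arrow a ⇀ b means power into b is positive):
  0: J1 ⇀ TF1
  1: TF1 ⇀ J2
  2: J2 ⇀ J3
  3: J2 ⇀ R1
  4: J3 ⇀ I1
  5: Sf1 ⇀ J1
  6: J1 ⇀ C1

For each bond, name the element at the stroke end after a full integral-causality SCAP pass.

bond 5 stroke→Sf1  (Sf1 (Sf) sets flow on bond)
bond 4 stroke→I1  (I1 integral (f out))
bond 2 stroke→J3  (J3: bond 4 brought flow, rest push out)
bond 1 stroke→J2  (J2: bond 2 brought flow, rest push out)
bond 3 stroke→J2  (J2: bond 2 brought flow, rest push out)
bond 0 stroke→TF1  (TF TF1: opposite of bond 1)
bond 6 stroke→J1  (only one effort-in slot at J1)

β0 stroke→TF1
β1 stroke→J2
β2 stroke→J3
β3 stroke→J2
β4 stroke→I1
β5 stroke→Sf1
β6 stroke→J1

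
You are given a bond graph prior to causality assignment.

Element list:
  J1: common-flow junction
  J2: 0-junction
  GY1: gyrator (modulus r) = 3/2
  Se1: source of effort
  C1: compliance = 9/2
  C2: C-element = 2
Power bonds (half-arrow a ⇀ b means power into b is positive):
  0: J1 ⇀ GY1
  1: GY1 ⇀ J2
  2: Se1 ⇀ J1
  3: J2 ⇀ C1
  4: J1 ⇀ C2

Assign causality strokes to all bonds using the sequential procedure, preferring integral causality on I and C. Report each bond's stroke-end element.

b0 |GY1
b1 |GY1
b2 |J1
b3 |J2
b4 |J1

b2 |J1  (Se1 fixes effort; stroke away)
b3 |J2  (C1 integral (e out))
b1 |GY1  (0-jn J2 has e-setter on 3)
b0 |GY1  (GY1: gyrator matches bond 1)
b4 |J1  (1-jn J1 has f-setter on 0)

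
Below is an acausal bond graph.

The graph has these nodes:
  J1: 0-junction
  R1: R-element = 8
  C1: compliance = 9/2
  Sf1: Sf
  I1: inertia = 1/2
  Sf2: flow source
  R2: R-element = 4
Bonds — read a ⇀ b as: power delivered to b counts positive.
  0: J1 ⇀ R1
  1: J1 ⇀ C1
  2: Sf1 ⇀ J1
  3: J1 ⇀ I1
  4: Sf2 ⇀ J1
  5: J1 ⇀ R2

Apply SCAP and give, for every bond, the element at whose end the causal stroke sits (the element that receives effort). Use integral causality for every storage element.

bond 2 |Sf1  (Sf1 fixes flow; stroke at Sf1)
bond 4 |Sf2  (Sf2: flow source, stroke at near end)
bond 1 |J1  (C1 outputs effort q/C1)
bond 0 |R1  (common-e at J1 fixed by 1)
bond 3 |I1  (J1 effort already set via bond 1)
bond 5 |R2  (J1 effort already set via bond 1)

b0 stroke→R1
b1 stroke→J1
b2 stroke→Sf1
b3 stroke→I1
b4 stroke→Sf2
b5 stroke→R2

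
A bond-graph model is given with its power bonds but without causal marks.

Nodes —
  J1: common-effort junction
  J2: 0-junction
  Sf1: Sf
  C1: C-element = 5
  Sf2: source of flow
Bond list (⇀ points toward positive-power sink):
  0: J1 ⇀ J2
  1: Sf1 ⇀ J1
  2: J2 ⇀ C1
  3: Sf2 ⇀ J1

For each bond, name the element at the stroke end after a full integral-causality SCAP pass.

b0 stroke at J1
b1 stroke at Sf1
b2 stroke at J2
b3 stroke at Sf2

#1 stroke at Sf1  (Sf1: flow source, stroke at near end)
#3 stroke at Sf2  (Sf2 fixes flow; stroke at Sf2)
#0 stroke at J1  (only one effort-in slot at J1)
#2 stroke at J2  (only one effort-in slot at J2)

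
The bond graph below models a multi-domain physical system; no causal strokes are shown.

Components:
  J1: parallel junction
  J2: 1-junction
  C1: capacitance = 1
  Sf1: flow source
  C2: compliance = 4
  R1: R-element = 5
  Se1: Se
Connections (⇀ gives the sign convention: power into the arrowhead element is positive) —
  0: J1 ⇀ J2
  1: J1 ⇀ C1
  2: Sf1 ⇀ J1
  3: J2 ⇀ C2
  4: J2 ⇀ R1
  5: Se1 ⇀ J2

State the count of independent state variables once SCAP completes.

2  (C1, C2 all integral)

bond 2 stroke at Sf1  (Sf1 (Sf) sets flow on bond)
bond 5 stroke at J2  (Se1: effort source, stroke at far end)
bond 1 stroke at J1  (C1 integral (e out))
bond 0 stroke at J2  (common-e at J1 fixed by 1)
bond 3 stroke at J2  (C2: C, integral causality)
bond 4 stroke at R1  (closing 1-jn rule on J2)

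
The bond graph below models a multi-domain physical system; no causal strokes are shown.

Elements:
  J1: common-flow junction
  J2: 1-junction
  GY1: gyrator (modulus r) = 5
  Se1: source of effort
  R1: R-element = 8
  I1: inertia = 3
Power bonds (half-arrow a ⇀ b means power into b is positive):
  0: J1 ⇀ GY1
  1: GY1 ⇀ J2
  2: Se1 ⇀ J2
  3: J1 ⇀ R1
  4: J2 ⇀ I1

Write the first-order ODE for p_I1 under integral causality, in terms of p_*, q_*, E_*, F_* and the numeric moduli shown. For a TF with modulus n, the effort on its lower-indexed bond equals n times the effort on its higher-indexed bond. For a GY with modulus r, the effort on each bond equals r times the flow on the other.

bond 2 stroke at J2  (source Se1 imposes e)
bond 4 stroke at I1  (prefer integral on I1)
bond 1 stroke at J2  (1-jn J2 has f-setter on 4)
bond 0 stroke at J1  (through GY1, causality inverts; strokes same side of GY1)
bond 3 stroke at R1  (J1: last free bond brings flow in)

dp_I1/dt = E_Se1 - 25*p_I1/24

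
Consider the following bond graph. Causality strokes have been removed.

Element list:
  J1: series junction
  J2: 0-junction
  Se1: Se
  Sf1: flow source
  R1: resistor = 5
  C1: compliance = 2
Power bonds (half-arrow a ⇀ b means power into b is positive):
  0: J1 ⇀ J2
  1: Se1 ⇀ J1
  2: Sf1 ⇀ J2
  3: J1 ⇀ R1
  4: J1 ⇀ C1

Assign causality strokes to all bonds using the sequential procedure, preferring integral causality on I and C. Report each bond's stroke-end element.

b1 stroke at J1  (Se1 (Se) sets effort on bond)
b2 stroke at Sf1  (Sf1 fixes flow; stroke at Sf1)
b0 stroke at J2  (only one effort-in slot at J2)
b3 stroke at J1  (1-jn J1 has f-setter on 0)
b4 stroke at J1  (1-jn J1 has f-setter on 0)

b0 |J2
b1 |J1
b2 |Sf1
b3 |J1
b4 |J1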